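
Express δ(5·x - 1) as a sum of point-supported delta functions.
\frac{\delta(x - 1/5)}{5}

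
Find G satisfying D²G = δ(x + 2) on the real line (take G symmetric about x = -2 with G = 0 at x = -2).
\frac{|x + 2|}{2}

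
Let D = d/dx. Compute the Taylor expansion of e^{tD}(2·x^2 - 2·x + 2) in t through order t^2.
2 t^{2} + 2 t \left(2 x - 1\right) + 2 x^{2} - 2 x + 2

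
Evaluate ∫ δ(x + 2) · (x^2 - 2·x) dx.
8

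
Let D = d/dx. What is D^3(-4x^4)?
- 96 x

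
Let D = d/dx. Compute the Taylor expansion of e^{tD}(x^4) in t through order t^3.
x \left(4 t^{3} + 6 t^{2} x + 4 t x^{2} + x^{3}\right)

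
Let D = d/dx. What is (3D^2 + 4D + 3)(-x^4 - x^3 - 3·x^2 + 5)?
- 3 x^{4} - 19 x^{3} - 57 x^{2} - 42 x - 3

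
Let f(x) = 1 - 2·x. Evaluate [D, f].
-2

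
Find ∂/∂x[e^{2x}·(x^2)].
2 x \left(x + 1\right) e^{2 x}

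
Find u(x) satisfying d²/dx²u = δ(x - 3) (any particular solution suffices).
\frac{|x - 3|}{2}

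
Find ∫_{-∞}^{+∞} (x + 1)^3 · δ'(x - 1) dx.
-12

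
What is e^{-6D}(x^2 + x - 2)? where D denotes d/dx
x^{2} - 11 x + 28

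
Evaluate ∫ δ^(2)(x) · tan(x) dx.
0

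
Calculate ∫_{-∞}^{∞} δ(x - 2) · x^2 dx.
4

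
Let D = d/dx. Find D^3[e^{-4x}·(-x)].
16 \left(4 x - 3\right) e^{- 4 x}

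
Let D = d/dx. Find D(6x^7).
42 x^{6}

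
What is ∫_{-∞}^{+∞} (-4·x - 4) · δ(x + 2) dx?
4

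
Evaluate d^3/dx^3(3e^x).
3 e^{x}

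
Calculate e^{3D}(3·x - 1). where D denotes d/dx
3 x + 8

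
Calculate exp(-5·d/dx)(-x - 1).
4 - x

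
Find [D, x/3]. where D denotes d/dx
\frac{1}{3}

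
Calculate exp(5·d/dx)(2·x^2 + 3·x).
2 x^{2} + 23 x + 65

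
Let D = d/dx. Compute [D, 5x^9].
45 x^{8}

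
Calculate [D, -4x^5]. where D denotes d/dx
- 20 x^{4}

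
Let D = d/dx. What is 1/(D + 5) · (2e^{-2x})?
\frac{2 e^{- 2 x}}{3}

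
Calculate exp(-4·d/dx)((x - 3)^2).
x^{2} - 14 x + 49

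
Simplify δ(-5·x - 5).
\frac{\delta(x + 1)}{5}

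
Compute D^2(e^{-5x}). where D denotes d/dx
25 e^{- 5 x}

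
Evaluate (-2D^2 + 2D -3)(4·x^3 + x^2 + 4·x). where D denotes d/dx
- 12 x^{3} + 21 x^{2} - 56 x + 4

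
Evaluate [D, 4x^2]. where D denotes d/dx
8 x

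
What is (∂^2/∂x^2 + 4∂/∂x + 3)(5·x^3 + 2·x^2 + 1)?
15 x^{3} + 66 x^{2} + 46 x + 7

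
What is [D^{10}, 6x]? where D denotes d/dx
60D^{9}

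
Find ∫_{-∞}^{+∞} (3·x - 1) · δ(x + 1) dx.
-4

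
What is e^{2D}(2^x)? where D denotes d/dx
2^{x + 2}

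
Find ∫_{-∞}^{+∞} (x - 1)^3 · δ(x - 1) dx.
0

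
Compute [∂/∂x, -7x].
-7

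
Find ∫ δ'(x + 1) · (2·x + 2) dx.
-2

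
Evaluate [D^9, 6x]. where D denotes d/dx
54D^{8}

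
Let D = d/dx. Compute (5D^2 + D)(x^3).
3 x \left(x + 10\right)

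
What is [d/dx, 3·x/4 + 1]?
\frac{3}{4}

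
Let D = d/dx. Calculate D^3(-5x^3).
-30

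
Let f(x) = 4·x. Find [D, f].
4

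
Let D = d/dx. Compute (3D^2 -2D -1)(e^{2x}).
7 e^{2 x}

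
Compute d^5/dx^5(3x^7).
7560 x^{2}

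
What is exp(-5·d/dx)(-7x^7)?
- 7 x^{7} + 245 x^{6} - 3675 x^{5} + 30625 x^{4} - 153125 x^{3} + 459375 x^{2} - 765625 x + 546875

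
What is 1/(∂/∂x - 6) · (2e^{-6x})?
- \frac{e^{- 6 x}}{6}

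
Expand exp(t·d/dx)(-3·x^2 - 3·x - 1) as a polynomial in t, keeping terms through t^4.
- 3 t^{2} - 3 t \left(2 x + 1\right) - 3 x^{2} - 3 x - 1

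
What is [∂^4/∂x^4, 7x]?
28\frac{d^{3}}{dx^{3}}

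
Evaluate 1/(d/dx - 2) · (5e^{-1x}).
- \frac{5 e^{- x}}{3}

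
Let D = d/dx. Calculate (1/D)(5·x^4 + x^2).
x^{5} + \frac{x^{3}}{3}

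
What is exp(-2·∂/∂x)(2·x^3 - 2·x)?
2 x^{3} - 12 x^{2} + 22 x - 12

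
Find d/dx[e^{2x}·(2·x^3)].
x^{2} \left(4 x + 6\right) e^{2 x}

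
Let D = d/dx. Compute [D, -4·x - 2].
-4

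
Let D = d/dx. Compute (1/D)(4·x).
2 x^{2}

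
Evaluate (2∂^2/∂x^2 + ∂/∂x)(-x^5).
5 x^{3} \left(- x - 8\right)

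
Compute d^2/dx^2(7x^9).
504 x^{7}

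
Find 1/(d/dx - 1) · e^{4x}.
\frac{e^{4 x}}{3}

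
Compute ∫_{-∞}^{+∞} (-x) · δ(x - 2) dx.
-2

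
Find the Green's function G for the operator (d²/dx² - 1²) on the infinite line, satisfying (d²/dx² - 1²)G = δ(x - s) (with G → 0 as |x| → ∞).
-\frac{e^{-|x-s|}}{2}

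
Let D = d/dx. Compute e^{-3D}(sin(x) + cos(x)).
\sqrt{2} \cos{\left(- x + \frac{\pi}{4} + 3 \right)}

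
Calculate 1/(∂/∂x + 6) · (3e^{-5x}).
3 e^{- 5 x}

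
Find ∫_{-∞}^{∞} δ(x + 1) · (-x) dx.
1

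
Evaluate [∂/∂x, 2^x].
2^{x} \log{\left(2 \right)}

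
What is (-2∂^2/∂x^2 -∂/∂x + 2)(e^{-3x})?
- 13 e^{- 3 x}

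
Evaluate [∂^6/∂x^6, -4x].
-24\frac{d^{5}}{dx^{5}}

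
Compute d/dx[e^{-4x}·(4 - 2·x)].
2 \left(4 x - 9\right) e^{- 4 x}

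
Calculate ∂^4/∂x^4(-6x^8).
- 10080 x^{4}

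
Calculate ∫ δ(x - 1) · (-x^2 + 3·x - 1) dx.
1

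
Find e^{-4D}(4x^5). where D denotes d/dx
4 x^{5} - 80 x^{4} + 640 x^{3} - 2560 x^{2} + 5120 x - 4096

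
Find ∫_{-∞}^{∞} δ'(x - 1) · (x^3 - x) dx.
-2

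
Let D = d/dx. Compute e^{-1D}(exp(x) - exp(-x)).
- e^{1 - x} + e^{x - 1}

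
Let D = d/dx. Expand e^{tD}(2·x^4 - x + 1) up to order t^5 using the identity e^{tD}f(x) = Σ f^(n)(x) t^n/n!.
2 t^{4} + 8 t^{3} x + 12 t^{2} x^{2} + t \left(8 x^{3} - 1\right) + 2 x^{4} - x + 1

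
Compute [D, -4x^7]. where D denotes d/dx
- 28 x^{6}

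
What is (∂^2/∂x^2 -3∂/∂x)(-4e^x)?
8 e^{x}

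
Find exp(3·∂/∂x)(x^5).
x^{5} + 15 x^{4} + 90 x^{3} + 270 x^{2} + 405 x + 243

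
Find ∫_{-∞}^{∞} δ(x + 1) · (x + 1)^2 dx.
0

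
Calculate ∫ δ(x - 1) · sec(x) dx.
\sec{\left(1 \right)}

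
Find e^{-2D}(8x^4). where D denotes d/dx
8 x^{4} - 64 x^{3} + 192 x^{2} - 256 x + 128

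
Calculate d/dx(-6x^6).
- 36 x^{5}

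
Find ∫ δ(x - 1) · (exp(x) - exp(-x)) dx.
2 \sinh{\left(1 \right)}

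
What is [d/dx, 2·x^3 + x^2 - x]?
6 x^{2} + 2 x - 1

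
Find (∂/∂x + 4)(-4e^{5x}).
- 36 e^{5 x}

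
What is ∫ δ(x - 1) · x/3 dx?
\frac{1}{3}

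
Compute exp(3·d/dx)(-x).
- x - 3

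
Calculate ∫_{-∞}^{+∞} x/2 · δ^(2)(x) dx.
0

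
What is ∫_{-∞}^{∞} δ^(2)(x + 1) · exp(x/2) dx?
\frac{1}{4 e^{\frac{1}{2}}}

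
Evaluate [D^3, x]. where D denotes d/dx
3D^{2}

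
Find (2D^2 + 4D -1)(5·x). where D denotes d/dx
20 - 5 x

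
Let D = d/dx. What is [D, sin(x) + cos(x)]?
- \sin{\left(x \right)} + \cos{\left(x \right)}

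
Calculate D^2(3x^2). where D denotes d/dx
6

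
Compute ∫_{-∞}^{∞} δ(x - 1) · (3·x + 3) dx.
6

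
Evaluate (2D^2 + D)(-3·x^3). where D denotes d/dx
9 x \left(- x - 4\right)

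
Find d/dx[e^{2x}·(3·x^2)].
6 x \left(x + 1\right) e^{2 x}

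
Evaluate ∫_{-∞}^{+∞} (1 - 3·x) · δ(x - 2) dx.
-5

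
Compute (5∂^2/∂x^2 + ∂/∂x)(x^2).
2 x + 10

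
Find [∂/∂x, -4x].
-4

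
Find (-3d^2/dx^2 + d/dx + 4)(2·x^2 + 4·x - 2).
8 x^{2} + 20 x - 16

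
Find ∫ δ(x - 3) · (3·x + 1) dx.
10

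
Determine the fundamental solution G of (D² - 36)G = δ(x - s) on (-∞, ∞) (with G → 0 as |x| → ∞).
-\frac{e^{-6|x-s|}}{12}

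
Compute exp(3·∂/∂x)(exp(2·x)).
e^{2 x + 6}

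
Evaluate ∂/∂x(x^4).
4 x^{3}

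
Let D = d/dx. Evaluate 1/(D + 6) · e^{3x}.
\frac{e^{3 x}}{9}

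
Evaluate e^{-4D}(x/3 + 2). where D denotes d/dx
\frac{x}{3} + \frac{2}{3}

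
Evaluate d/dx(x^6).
6 x^{5}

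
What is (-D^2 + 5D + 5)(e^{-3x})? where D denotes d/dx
- 19 e^{- 3 x}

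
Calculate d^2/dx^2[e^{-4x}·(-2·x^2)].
4 \left(- 8 x^{2} + 8 x - 1\right) e^{- 4 x}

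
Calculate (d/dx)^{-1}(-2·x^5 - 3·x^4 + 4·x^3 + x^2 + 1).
- \frac{x^{6}}{3} - \frac{3 x^{5}}{5} + x^{4} + \frac{x^{3}}{3} + x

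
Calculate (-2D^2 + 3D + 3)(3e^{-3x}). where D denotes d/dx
- 72 e^{- 3 x}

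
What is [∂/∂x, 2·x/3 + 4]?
\frac{2}{3}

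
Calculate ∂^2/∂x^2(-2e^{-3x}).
- 18 e^{- 3 x}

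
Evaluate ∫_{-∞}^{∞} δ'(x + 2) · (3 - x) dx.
1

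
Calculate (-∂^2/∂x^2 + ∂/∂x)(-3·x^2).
6 - 6 x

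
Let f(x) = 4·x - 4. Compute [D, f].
4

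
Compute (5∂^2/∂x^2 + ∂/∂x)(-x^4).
4 x^{2} \left(- x - 15\right)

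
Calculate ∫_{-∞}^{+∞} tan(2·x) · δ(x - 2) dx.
\tan{\left(4 \right)}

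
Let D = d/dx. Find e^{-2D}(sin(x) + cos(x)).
\sqrt{2} \cos{\left(- x + \frac{\pi}{4} + 2 \right)}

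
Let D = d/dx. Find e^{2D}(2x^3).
2 x^{3} + 12 x^{2} + 24 x + 16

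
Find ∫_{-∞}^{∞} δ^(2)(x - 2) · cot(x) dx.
\frac{2 \cot{\left(2 \right)}}{\sin^{2}{\left(2 \right)}}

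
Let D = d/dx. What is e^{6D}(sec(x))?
\sec{\left(x + 6 \right)}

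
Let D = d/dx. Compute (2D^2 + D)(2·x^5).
10 x^{3} \left(x + 8\right)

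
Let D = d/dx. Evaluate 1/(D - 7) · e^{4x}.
- \frac{e^{4 x}}{3}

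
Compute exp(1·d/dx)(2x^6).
2 x^{6} + 12 x^{5} + 30 x^{4} + 40 x^{3} + 30 x^{2} + 12 x + 2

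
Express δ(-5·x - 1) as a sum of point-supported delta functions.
\frac{\delta(x + 1/5)}{5}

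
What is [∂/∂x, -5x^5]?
- 25 x^{4}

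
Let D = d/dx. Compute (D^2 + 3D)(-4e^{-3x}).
0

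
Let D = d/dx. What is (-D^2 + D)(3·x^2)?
6 x - 6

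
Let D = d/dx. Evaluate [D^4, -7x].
-28D^{3}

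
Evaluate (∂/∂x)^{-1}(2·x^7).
\frac{x^{8}}{4}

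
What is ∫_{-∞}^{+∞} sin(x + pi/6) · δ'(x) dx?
- \frac{\sqrt{3}}{2}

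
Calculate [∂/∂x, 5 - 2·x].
-2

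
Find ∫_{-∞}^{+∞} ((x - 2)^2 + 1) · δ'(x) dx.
4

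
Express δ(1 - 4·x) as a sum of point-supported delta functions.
\frac{\delta(x - 1/4)}{4}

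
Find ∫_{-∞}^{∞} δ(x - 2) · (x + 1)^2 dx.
9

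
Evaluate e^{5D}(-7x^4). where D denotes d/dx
- 7 x^{4} - 140 x^{3} - 1050 x^{2} - 3500 x - 4375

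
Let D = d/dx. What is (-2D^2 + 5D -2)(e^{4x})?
- 14 e^{4 x}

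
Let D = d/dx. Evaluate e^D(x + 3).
x + 4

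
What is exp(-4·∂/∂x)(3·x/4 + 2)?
\frac{3 x}{4} - 1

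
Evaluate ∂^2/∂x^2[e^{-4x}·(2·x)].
16 \left(2 x - 1\right) e^{- 4 x}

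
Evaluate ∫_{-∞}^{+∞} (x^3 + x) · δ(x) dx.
0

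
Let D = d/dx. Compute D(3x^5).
15 x^{4}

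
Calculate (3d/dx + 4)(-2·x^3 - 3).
- 8 x^{3} - 18 x^{2} - 12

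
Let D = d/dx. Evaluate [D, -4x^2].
- 8 x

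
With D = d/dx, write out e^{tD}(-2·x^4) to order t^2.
2 x^{2} \left(- 6 t^{2} - 4 t x - x^{2}\right)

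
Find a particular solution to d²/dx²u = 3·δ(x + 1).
\frac{3|x + 1|}{2}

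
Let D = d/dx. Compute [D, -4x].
-4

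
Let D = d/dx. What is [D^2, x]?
2D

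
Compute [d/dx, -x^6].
- 6 x^{5}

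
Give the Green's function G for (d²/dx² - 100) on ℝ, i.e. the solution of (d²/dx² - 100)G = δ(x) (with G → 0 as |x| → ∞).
-\frac{e^{-10|x|}}{20}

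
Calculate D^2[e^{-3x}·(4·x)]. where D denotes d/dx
12 \left(3 x - 2\right) e^{- 3 x}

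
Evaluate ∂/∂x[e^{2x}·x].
\left(2 x + 1\right) e^{2 x}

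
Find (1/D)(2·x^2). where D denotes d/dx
\frac{2 x^{3}}{3}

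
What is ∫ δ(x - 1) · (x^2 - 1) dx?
0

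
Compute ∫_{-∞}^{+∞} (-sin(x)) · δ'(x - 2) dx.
\cos{\left(2 \right)}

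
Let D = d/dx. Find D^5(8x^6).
5760 x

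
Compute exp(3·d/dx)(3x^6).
3 x^{6} + 54 x^{5} + 405 x^{4} + 1620 x^{3} + 3645 x^{2} + 4374 x + 2187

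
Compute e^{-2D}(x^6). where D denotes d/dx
x^{6} - 12 x^{5} + 60 x^{4} - 160 x^{3} + 240 x^{2} - 192 x + 64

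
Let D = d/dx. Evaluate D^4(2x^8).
3360 x^{4}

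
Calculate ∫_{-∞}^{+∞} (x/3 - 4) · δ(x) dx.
-4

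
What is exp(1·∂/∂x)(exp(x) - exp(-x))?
2 \sinh{\left(x + 1 \right)}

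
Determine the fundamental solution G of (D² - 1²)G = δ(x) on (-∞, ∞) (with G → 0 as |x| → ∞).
-\frac{e^{-|x|}}{2}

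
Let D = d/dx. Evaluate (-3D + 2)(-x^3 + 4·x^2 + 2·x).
- 2 x^{3} + 17 x^{2} - 20 x - 6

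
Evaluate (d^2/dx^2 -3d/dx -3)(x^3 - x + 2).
- 3 x^{3} - 9 x^{2} + 9 x - 3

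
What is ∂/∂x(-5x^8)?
- 40 x^{7}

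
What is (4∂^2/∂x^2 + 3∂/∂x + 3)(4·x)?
12 x + 12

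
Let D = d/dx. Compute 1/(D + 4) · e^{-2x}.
\frac{e^{- 2 x}}{2}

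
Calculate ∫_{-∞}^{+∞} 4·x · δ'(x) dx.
-4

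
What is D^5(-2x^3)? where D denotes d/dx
0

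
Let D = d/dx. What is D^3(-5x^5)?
- 300 x^{2}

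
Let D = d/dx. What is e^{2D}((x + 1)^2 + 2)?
x^{2} + 6 x + 11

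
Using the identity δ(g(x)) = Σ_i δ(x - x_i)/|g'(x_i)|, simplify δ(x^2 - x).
\frac{\delta(x - 1) + \delta(x)}{1}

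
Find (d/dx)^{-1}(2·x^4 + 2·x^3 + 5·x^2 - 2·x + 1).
\frac{2 x^{5}}{5} + \frac{x^{4}}{2} + \frac{5 x^{3}}{3} - x^{2} + x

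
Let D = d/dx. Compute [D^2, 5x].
10D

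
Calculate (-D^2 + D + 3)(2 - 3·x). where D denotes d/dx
3 - 9 x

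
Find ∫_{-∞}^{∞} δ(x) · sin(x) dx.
0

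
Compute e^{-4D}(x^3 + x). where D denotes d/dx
x^{3} - 12 x^{2} + 49 x - 68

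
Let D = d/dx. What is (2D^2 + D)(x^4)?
4 x^{2} \left(x + 6\right)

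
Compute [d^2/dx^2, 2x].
4\frac{d}{dx}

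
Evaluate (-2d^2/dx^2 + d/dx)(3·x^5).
15 x^{3} \left(x - 8\right)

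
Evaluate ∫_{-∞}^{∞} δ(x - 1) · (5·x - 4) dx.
1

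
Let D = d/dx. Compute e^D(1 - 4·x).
- 4 x - 3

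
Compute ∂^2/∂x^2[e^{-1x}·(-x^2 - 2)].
\left(- x^{2} + 4 x - 4\right) e^{- x}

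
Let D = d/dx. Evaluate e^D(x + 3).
x + 4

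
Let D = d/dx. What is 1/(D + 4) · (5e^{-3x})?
5 e^{- 3 x}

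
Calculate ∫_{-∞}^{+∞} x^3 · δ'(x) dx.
0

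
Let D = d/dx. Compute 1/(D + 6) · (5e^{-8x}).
- \frac{5 e^{- 8 x}}{2}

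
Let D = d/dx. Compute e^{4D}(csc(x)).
\csc{\left(x + 4 \right)}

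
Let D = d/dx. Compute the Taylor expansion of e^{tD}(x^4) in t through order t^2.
x^{2} \left(6 t^{2} + 4 t x + x^{2}\right)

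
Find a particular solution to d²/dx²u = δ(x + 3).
\frac{|x + 3|}{2}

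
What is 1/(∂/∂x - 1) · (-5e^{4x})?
- \frac{5 e^{4 x}}{3}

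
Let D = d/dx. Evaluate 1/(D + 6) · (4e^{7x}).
\frac{4 e^{7 x}}{13}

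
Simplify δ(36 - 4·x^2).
\frac{\delta(x - 3) + \delta(x + 3)}{24}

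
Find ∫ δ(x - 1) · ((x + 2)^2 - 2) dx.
7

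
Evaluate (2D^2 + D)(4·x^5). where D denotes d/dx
20 x^{3} \left(x + 8\right)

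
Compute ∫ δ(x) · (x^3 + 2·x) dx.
0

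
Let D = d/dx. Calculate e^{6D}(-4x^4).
- 4 x^{4} - 96 x^{3} - 864 x^{2} - 3456 x - 5184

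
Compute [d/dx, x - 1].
1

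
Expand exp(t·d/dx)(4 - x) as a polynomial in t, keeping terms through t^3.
- t - x + 4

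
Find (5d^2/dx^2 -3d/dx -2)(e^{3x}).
34 e^{3 x}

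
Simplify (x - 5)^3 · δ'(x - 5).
0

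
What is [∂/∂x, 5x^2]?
10 x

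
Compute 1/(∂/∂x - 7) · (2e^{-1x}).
- \frac{e^{- x}}{4}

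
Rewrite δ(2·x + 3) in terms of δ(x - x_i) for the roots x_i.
\frac{\delta(x + 3/2)}{2}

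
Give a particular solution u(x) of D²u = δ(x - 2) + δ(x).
\frac{|x - 2|}{2} + \frac{|x|}{2}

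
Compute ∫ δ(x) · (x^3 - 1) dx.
-1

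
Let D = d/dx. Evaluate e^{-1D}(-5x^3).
- 5 x^{3} + 15 x^{2} - 15 x + 5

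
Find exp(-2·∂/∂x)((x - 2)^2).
x^{2} - 8 x + 16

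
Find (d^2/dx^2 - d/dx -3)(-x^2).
3 x^{2} + 2 x - 2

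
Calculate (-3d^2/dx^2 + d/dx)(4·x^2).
8 x - 24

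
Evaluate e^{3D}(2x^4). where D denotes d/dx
2 x^{4} + 24 x^{3} + 108 x^{2} + 216 x + 162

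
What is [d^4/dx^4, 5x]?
20\frac{d^{3}}{dx^{3}}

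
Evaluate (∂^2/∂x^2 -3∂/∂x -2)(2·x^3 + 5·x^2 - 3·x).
- 4 x^{3} - 28 x^{2} - 12 x + 19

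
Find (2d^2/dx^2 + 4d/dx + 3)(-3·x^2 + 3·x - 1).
- 9 x^{2} - 15 x - 3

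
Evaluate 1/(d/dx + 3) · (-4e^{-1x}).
- 2 e^{- x}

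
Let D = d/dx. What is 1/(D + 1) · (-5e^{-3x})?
\frac{5 e^{- 3 x}}{2}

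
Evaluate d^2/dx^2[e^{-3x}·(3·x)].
9 \left(3 x - 2\right) e^{- 3 x}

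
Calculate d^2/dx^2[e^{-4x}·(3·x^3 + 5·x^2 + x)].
2 \left(24 x^{3} + 4 x^{2} - 23 x + 1\right) e^{- 4 x}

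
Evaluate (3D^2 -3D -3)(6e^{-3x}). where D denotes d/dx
198 e^{- 3 x}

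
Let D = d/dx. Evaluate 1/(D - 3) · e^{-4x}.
- \frac{e^{- 4 x}}{7}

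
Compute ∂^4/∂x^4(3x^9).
9072 x^{5}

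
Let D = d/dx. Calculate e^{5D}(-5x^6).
- 5 x^{6} - 150 x^{5} - 1875 x^{4} - 12500 x^{3} - 46875 x^{2} - 93750 x - 78125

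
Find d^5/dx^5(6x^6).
4320 x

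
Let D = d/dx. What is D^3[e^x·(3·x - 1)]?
\left(3 x + 8\right) e^{x}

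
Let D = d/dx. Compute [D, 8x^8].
64 x^{7}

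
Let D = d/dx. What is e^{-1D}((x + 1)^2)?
x^{2}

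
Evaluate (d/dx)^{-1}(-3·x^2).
- x^{3}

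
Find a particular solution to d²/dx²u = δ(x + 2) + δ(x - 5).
\frac{|x + 2|}{2} + \frac{|x - 5|}{2}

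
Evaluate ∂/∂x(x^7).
7 x^{6}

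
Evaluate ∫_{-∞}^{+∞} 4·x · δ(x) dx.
0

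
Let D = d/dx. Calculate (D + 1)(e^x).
2 e^{x}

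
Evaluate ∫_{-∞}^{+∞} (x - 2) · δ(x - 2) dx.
0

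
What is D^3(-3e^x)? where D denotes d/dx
- 3 e^{x}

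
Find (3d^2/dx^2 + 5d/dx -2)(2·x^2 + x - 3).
- 4 x^{2} + 18 x + 23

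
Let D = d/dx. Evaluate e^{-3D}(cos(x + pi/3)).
\cos{\left(x - 3 + \frac{\pi}{3} \right)}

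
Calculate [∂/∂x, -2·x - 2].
-2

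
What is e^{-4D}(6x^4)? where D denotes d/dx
6 x^{4} - 96 x^{3} + 576 x^{2} - 1536 x + 1536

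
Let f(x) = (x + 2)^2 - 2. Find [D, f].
2 x + 4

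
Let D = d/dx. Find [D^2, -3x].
-6D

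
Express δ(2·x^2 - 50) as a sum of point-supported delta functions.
\frac{\delta(x - 5) + \delta(x + 5)}{20}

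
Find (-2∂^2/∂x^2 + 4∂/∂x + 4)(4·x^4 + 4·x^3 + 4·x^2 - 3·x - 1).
16 x^{4} + 80 x^{3} - 32 x^{2} - 28 x - 32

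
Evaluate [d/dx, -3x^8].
- 24 x^{7}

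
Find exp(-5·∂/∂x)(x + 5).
x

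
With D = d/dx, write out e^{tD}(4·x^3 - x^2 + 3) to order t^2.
t^{2} \left(12 x - 1\right) + 2 t x \left(6 x - 1\right) + 4 x^{3} - x^{2} + 3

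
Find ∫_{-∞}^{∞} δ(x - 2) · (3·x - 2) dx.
4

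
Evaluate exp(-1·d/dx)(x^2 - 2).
x^{2} - 2 x - 1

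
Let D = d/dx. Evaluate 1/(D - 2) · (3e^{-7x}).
- \frac{e^{- 7 x}}{3}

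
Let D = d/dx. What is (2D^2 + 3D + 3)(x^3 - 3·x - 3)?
3 x^{3} + 9 x^{2} + 3 x - 18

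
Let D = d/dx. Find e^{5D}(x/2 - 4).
\frac{x}{2} - \frac{3}{2}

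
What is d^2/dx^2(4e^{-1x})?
4 e^{- x}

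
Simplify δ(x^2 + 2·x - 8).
\frac{\delta(x + 4) + \delta(x - 2)}{6}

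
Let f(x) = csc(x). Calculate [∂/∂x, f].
- \cot{\left(x \right)} \csc{\left(x \right)}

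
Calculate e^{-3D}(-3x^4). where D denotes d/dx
- 3 x^{4} + 36 x^{3} - 162 x^{2} + 324 x - 243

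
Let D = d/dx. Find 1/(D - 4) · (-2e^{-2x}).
\frac{e^{- 2 x}}{3}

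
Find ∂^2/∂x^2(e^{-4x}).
16 e^{- 4 x}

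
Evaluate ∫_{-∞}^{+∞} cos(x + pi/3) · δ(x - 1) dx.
\cos{\left(1 + \frac{\pi}{3} \right)}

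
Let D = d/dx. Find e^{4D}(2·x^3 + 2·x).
2 x^{3} + 24 x^{2} + 98 x + 136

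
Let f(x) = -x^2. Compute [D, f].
- 2 x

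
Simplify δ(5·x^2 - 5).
\frac{\delta(x - 1) + \delta(x + 1)}{10}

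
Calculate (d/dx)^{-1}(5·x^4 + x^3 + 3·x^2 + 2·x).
x^{5} + \frac{x^{4}}{4} + x^{3} + x^{2}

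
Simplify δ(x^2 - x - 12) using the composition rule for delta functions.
\frac{\delta(x - 4) + \delta(x + 3)}{7}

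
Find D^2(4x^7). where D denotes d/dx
168 x^{5}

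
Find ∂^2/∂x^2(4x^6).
120 x^{4}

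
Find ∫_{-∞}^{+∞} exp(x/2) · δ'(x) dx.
- \frac{1}{2}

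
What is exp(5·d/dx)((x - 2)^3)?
x^{3} + 9 x^{2} + 27 x + 27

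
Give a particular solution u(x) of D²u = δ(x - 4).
\frac{|x - 4|}{2}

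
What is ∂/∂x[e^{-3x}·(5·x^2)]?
5 x \left(2 - 3 x\right) e^{- 3 x}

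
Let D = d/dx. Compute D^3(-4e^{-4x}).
256 e^{- 4 x}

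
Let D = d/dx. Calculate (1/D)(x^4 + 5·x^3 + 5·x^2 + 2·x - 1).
\frac{x^{5}}{5} + \frac{5 x^{4}}{4} + \frac{5 x^{3}}{3} + x^{2} - x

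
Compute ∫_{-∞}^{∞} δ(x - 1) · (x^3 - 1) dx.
0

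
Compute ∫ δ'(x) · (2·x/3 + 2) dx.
- \frac{2}{3}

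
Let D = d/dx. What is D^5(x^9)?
15120 x^{4}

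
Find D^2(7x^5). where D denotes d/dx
140 x^{3}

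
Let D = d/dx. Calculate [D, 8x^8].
64 x^{7}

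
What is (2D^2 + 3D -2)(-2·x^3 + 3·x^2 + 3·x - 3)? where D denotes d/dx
4 x^{3} - 24 x^{2} - 12 x + 27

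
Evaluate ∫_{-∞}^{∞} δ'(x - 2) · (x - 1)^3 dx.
-3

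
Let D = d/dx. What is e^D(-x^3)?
- x^{3} - 3 x^{2} - 3 x - 1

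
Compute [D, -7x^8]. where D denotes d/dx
- 56 x^{7}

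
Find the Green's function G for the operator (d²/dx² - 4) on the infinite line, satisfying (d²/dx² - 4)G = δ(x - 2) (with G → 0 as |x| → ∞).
-\frac{e^{-2|x - 2|}}{4}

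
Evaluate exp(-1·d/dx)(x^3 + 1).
x \left(x^{2} - 3 x + 3\right)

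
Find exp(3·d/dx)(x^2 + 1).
x^{2} + 6 x + 10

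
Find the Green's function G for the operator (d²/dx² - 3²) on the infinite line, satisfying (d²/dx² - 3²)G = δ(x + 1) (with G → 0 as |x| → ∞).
-\frac{e^{-3|x + 1|}}{6}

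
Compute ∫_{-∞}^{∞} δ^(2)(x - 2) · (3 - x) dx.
0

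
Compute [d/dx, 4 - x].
-1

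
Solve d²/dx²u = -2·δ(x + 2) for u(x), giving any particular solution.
-|x + 2|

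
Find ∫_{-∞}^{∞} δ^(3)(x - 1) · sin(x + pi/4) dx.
\cos{\left(\frac{\pi}{4} + 1 \right)}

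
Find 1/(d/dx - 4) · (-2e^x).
\frac{2 e^{x}}{3}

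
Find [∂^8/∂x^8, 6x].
48\frac{d^{7}}{dx^{7}}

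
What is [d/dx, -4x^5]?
- 20 x^{4}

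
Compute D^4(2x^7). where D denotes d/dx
1680 x^{3}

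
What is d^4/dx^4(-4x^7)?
- 3360 x^{3}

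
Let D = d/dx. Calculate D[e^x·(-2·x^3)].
2 x^{2} \left(- x - 3\right) e^{x}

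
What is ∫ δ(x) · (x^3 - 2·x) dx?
0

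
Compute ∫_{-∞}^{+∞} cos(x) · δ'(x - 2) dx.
\sin{\left(2 \right)}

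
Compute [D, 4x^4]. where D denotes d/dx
16 x^{3}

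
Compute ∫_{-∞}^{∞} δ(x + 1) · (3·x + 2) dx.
-1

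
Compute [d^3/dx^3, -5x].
-15\frac{d^{2}}{dx^{2}}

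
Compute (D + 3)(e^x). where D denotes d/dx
4 e^{x}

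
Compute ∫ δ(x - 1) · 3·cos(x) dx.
3 \cos{\left(1 \right)}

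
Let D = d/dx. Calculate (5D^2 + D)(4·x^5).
20 x^{3} \left(x + 20\right)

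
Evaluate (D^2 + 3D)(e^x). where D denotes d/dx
4 e^{x}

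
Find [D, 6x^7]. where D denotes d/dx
42 x^{6}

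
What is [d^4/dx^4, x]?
4\frac{d^{3}}{dx^{3}}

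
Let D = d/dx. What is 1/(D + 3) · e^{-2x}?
e^{- 2 x}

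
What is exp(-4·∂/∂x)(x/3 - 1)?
\frac{x}{3} - \frac{7}{3}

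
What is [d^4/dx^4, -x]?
-4\frac{d^{3}}{dx^{3}}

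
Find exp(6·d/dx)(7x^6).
7 x^{6} + 252 x^{5} + 3780 x^{4} + 30240 x^{3} + 136080 x^{2} + 326592 x + 326592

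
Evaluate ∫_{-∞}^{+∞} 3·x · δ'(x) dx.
-3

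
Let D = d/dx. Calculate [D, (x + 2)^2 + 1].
2 x + 4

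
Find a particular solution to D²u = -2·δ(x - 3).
-|x - 3|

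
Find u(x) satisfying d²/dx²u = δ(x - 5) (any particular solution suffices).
\frac{|x - 5|}{2}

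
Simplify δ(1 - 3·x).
\frac{\delta(x - 1/3)}{3}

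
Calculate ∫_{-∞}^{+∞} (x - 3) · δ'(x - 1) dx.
-1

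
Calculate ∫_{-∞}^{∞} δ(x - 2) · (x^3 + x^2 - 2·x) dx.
8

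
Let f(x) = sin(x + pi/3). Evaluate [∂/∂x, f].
\cos{\left(x + \frac{\pi}{3} \right)}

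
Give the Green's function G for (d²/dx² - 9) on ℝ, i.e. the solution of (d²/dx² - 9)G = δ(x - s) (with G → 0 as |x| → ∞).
-\frac{e^{-3|x-s|}}{6}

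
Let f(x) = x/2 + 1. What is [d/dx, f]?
\frac{1}{2}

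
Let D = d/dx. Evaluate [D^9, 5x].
45D^{8}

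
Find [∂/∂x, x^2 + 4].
2 x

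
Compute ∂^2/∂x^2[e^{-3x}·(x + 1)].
3 \left(3 x + 1\right) e^{- 3 x}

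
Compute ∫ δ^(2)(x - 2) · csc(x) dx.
\left(2 \cot^{2}{\left(2 \right)} + 1\right) \csc{\left(2 \right)}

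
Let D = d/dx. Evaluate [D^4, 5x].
20D^{3}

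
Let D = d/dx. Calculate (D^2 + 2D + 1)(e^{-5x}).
16 e^{- 5 x}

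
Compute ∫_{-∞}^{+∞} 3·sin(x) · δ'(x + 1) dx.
- 3 \cos{\left(1 \right)}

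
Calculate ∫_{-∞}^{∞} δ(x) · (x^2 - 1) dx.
-1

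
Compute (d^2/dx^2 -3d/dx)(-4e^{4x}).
- 16 e^{4 x}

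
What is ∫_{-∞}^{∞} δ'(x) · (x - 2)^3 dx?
-12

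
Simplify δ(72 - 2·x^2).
\frac{\delta(x - 6) + \delta(x + 6)}{24}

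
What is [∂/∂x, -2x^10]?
- 20 x^{9}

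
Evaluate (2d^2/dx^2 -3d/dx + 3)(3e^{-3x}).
90 e^{- 3 x}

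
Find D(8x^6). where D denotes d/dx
48 x^{5}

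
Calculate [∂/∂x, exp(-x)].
- e^{- x}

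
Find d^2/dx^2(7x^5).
140 x^{3}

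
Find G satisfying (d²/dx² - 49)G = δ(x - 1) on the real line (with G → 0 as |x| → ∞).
-\frac{e^{-7|x - 1|}}{14}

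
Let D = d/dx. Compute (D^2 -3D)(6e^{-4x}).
168 e^{- 4 x}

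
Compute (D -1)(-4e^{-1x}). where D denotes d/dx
8 e^{- x}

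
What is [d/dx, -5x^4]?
- 20 x^{3}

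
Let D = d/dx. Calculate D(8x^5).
40 x^{4}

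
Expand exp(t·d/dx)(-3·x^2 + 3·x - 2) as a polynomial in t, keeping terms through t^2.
- 3 t^{2} - 3 t \left(2 x - 1\right) - 3 x^{2} + 3 x - 2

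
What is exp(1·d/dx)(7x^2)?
7 x^{2} + 14 x + 7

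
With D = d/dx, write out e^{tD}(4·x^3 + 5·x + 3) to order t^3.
4 t^{3} + 12 t^{2} x + t \left(12 x^{2} + 5\right) + 4 x^{3} + 5 x + 3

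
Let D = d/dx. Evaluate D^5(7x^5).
840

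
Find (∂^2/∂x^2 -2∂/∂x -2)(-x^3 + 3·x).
2 x^{3} + 6 x^{2} - 12 x - 6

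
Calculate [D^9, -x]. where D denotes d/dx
-9D^{8}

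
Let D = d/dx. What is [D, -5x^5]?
- 25 x^{4}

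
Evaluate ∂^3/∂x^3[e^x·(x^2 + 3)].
\left(x^{2} + 6 x + 9\right) e^{x}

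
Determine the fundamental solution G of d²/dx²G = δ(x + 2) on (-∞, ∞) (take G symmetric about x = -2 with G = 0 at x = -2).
\frac{|x + 2|}{2}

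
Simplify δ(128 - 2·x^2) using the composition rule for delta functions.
\frac{\delta(x - 8) + \delta(x + 8)}{32}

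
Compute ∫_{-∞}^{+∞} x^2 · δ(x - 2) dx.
4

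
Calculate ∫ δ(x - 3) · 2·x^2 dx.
18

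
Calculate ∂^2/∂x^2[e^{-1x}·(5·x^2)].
5 \left(x^{2} - 4 x + 2\right) e^{- x}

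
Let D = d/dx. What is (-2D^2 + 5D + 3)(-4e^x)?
- 24 e^{x}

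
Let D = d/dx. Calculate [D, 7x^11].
77 x^{10}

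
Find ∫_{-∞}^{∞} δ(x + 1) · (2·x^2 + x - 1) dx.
0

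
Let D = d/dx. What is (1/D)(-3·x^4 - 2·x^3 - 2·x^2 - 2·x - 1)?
- \frac{3 x^{5}}{5} - \frac{x^{4}}{2} - \frac{2 x^{3}}{3} - x^{2} - x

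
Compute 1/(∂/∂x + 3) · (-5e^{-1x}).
- \frac{5 e^{- x}}{2}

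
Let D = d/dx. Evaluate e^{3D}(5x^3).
5 x^{3} + 45 x^{2} + 135 x + 135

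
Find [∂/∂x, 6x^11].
66 x^{10}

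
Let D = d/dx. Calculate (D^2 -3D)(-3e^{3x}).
0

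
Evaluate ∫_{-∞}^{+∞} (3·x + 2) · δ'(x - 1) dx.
-3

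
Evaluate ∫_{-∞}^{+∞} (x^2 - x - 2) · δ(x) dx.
-2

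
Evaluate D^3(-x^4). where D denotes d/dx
- 24 x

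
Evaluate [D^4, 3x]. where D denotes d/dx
12D^{3}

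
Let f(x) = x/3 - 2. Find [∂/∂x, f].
\frac{1}{3}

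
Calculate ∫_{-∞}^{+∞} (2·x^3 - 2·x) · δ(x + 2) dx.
-12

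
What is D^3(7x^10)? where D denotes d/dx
5040 x^{7}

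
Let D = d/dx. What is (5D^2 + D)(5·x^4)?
20 x^{2} \left(x + 15\right)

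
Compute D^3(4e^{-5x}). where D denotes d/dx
- 500 e^{- 5 x}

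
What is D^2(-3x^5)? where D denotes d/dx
- 60 x^{3}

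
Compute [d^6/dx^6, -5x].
-30\frac{d^{5}}{dx^{5}}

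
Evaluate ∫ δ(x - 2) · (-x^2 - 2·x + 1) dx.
-7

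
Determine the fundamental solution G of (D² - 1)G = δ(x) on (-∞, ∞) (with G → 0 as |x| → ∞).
-\frac{e^{-|x|}}{2}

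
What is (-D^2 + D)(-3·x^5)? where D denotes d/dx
15 x^{3} \left(4 - x\right)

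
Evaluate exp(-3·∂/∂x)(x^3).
x^{3} - 9 x^{2} + 27 x - 27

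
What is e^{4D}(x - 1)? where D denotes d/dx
x + 3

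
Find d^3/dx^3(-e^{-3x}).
27 e^{- 3 x}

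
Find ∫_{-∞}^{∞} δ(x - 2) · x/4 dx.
\frac{1}{2}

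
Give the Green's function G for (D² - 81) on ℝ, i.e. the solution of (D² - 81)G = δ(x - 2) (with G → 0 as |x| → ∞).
-\frac{e^{-9|x - 2|}}{18}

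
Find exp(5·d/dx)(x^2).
x^{2} + 10 x + 25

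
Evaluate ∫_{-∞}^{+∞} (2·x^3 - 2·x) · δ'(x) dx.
2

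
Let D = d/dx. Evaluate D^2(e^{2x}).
4 e^{2 x}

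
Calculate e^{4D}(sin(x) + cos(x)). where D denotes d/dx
\sqrt{2} \sin{\left(x + \frac{\pi}{4} + 4 \right)}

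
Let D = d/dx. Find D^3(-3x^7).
- 630 x^{4}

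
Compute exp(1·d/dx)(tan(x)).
\tan{\left(x + 1 \right)}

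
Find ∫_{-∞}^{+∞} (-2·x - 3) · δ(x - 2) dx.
-7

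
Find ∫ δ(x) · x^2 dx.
0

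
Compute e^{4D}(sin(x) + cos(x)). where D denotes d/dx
\sqrt{2} \sin{\left(x + \frac{\pi}{4} + 4 \right)}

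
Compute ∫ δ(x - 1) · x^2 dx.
1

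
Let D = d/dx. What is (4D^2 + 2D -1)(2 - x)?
x - 4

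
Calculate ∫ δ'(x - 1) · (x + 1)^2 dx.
-4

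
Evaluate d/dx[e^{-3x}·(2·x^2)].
2 x \left(2 - 3 x\right) e^{- 3 x}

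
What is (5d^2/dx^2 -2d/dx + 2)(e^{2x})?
18 e^{2 x}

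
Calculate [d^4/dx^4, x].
4\frac{d^{3}}{dx^{3}}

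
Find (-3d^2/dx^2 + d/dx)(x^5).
5 x^{3} \left(x - 12\right)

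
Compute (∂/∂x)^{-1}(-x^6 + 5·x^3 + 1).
- \frac{x^{7}}{7} + \frac{5 x^{4}}{4} + x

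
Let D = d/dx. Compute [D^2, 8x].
16D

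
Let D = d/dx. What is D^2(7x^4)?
84 x^{2}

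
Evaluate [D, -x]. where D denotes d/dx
-1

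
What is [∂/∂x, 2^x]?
2^{x} \log{\left(2 \right)}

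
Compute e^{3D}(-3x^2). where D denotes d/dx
- 3 x^{2} - 18 x - 27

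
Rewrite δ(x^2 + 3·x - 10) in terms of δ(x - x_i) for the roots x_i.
\frac{\delta(x + 5) + \delta(x - 2)}{7}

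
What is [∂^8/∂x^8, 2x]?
16\frac{d^{7}}{dx^{7}}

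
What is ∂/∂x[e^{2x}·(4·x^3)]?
x^{2} \left(8 x + 12\right) e^{2 x}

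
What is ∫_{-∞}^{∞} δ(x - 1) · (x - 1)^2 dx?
0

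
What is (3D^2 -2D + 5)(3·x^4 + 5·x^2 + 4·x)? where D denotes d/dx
15 x^{4} - 24 x^{3} + 133 x^{2} + 22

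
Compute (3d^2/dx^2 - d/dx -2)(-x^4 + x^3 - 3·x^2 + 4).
2 x^{4} + 2 x^{3} - 33 x^{2} + 24 x - 26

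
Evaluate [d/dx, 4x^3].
12 x^{2}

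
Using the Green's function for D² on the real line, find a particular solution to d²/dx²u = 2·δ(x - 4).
|x - 4|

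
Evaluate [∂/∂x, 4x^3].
12 x^{2}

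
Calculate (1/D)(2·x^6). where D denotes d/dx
\frac{2 x^{7}}{7}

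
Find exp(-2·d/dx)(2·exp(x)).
2 e^{x - 2}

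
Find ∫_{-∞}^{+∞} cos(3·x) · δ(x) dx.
1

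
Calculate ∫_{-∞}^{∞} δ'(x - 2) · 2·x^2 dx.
-8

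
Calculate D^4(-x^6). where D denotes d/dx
- 360 x^{2}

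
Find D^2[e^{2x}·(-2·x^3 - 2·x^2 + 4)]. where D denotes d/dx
\left(- 8 x^{3} - 32 x^{2} - 28 x + 12\right) e^{2 x}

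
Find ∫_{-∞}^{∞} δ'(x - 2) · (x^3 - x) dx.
-11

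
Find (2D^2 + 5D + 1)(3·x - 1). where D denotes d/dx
3 x + 14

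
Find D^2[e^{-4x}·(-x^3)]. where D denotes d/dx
2 x \left(- 8 x^{2} + 12 x - 3\right) e^{- 4 x}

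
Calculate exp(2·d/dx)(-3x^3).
- 3 x^{3} - 18 x^{2} - 36 x - 24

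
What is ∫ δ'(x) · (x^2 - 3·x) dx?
3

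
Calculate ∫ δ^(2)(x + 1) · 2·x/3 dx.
0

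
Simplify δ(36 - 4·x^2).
\frac{\delta(x - 3) + \delta(x + 3)}{24}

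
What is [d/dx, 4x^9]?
36 x^{8}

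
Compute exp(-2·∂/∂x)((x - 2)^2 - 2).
x^{2} - 8 x + 14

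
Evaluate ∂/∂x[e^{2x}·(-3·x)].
\left(- 6 x - 3\right) e^{2 x}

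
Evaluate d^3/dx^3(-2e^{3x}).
- 54 e^{3 x}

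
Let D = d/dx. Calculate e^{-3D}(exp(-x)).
e^{3 - x}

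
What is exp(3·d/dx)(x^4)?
x^{4} + 12 x^{3} + 54 x^{2} + 108 x + 81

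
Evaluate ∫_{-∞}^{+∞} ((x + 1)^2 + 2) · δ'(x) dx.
-2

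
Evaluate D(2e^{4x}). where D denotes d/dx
8 e^{4 x}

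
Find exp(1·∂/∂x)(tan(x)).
\tan{\left(x + 1 \right)}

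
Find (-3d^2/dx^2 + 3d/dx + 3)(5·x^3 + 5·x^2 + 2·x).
15 x^{3} + 60 x^{2} - 54 x - 24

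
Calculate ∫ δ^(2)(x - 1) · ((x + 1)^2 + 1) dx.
2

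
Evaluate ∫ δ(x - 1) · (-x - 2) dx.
-3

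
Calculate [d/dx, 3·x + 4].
3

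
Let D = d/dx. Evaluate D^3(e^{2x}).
8 e^{2 x}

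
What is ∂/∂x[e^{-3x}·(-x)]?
\left(3 x - 1\right) e^{- 3 x}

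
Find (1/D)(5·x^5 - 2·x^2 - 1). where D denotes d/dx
\frac{5 x^{6}}{6} - \frac{2 x^{3}}{3} - x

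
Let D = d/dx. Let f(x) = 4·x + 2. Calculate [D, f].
4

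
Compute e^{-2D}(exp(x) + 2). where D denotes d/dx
e^{x - 2} + 2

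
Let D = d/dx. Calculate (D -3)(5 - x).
3 x - 16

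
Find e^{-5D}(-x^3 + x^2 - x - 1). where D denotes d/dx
- x^{3} + 16 x^{2} - 86 x + 154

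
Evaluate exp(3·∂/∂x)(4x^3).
4 x^{3} + 36 x^{2} + 108 x + 108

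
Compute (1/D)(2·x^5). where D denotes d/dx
\frac{x^{6}}{3}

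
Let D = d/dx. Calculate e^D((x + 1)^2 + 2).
x^{2} + 4 x + 6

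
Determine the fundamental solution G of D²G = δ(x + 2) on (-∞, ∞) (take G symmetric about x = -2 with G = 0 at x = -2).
\frac{|x + 2|}{2}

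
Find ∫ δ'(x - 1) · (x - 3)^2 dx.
4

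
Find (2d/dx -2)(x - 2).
6 - 2 x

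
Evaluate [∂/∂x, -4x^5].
- 20 x^{4}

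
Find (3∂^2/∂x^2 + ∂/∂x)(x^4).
4 x^{2} \left(x + 9\right)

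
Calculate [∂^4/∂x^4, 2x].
8\frac{d^{3}}{dx^{3}}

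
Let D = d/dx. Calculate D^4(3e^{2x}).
48 e^{2 x}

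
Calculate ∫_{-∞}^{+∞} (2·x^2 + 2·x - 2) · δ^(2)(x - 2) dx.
4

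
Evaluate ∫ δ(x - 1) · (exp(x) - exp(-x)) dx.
2 \sinh{\left(1 \right)}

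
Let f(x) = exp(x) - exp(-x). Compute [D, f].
2 \cosh{\left(x \right)}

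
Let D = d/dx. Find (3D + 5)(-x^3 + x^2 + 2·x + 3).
- 5 x^{3} - 4 x^{2} + 16 x + 21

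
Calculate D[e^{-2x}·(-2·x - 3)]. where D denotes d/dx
4 \left(x + 1\right) e^{- 2 x}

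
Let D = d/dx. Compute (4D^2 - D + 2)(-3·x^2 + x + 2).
- 6 x^{2} + 8 x - 21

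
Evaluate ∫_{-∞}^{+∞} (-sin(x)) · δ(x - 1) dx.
- \sin{\left(1 \right)}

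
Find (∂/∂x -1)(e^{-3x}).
- 4 e^{- 3 x}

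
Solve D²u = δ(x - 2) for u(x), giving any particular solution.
\frac{|x - 2|}{2}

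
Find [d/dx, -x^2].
- 2 x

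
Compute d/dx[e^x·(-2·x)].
2 \left(- x - 1\right) e^{x}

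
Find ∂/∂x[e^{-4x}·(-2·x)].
2 \left(4 x - 1\right) e^{- 4 x}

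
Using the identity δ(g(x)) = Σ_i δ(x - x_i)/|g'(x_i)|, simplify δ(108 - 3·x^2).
\frac{\delta(x - 6) + \delta(x + 6)}{36}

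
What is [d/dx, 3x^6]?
18 x^{5}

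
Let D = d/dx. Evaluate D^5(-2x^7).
- 5040 x^{2}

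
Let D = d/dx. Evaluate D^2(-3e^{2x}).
- 12 e^{2 x}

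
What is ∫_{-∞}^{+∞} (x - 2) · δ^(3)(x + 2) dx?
0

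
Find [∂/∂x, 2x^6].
12 x^{5}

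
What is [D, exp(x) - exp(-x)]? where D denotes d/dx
2 \cosh{\left(x \right)}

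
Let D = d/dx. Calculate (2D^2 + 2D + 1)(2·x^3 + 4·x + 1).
2 x^{3} + 12 x^{2} + 28 x + 9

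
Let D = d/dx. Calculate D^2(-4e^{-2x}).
- 16 e^{- 2 x}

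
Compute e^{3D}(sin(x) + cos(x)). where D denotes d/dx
\sqrt{2} \sin{\left(x + \frac{\pi}{4} + 3 \right)}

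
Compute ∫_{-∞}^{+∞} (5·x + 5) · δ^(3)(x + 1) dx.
0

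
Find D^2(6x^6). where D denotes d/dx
180 x^{4}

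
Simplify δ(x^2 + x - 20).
\frac{\delta(x + 5) + \delta(x - 4)}{9}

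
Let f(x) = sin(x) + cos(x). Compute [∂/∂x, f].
- \sin{\left(x \right)} + \cos{\left(x \right)}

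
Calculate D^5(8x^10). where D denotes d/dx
241920 x^{5}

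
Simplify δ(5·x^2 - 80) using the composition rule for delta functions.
\frac{\delta(x - 4) + \delta(x + 4)}{40}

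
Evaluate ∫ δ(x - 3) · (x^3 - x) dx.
24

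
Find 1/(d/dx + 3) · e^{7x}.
\frac{e^{7 x}}{10}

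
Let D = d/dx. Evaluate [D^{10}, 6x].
60D^{9}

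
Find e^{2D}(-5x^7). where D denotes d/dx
- 5 x^{7} - 70 x^{6} - 420 x^{5} - 1400 x^{4} - 2800 x^{3} - 3360 x^{2} - 2240 x - 640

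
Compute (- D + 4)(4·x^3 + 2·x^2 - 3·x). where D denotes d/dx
16 x^{3} - 4 x^{2} - 16 x + 3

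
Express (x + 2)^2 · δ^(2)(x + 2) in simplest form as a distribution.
2\delta(x + 2)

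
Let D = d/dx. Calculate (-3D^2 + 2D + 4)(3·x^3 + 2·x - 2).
12 x^{3} + 18 x^{2} - 46 x - 4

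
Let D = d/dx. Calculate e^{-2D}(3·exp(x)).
3 e^{x - 2}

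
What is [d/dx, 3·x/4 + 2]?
\frac{3}{4}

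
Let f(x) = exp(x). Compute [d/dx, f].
e^{x}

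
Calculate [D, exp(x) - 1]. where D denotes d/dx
e^{x}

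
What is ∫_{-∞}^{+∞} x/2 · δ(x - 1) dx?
\frac{1}{2}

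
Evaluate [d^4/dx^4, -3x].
-12\frac{d^{3}}{dx^{3}}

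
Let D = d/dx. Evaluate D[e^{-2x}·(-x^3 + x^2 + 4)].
\left(2 x^{3} - 5 x^{2} + 2 x - 8\right) e^{- 2 x}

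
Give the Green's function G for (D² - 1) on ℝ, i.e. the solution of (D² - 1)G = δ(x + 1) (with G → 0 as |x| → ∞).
-\frac{e^{-|x + 1|}}{2}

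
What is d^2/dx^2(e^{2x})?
4 e^{2 x}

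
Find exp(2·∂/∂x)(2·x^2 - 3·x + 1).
2 x^{2} + 5 x + 3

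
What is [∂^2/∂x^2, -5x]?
-10\frac{d}{dx}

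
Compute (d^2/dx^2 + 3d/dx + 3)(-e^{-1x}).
- e^{- x}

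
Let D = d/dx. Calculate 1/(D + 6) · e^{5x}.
\frac{e^{5 x}}{11}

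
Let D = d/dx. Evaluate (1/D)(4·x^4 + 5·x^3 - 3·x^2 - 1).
\frac{4 x^{5}}{5} + \frac{5 x^{4}}{4} - x^{3} - x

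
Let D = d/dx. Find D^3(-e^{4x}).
- 64 e^{4 x}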